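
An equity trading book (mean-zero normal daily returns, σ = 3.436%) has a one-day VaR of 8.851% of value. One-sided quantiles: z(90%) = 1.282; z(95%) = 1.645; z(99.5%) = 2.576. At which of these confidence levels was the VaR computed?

99.5%

Implied z = VaR/σ = 8.851 / 3.436 = 2.576.
This matches z(99.5%) = 2.576.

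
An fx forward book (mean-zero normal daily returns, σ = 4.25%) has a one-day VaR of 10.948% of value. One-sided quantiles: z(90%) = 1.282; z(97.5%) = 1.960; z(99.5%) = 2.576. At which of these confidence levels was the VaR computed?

99.5%

Implied z = VaR/σ = 10.948 / 4.25 = 2.576.
This matches z(99.5%) = 2.576.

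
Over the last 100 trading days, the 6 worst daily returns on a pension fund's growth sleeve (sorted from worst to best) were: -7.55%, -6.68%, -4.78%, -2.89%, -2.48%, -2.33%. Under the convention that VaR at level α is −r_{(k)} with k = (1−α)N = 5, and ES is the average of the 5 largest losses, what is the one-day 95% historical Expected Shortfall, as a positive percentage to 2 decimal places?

4.88%

The 5 worst returns sum to -24.38%.
ES = −(-24.38%) / 5 = 4.876% ≈ 4.88%.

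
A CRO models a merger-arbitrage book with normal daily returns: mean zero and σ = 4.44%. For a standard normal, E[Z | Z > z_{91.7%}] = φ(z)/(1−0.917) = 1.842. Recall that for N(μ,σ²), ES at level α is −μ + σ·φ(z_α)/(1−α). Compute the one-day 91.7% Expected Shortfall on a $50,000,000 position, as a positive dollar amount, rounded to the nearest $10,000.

$4,090,000

ES = 4.44% × 1.842 = 8.178%.
On $50,000,000: 0.08178 × $50,000,000 = $4,089,000.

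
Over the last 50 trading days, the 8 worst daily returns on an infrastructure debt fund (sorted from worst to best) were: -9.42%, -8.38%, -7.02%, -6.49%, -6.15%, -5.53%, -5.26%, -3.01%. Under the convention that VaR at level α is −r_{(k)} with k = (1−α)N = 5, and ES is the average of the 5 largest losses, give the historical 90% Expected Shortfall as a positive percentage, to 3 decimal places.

The 5 worst returns sum to -37.46%.
ES = −(-37.46%) / 5 = 7.492%.

7.492%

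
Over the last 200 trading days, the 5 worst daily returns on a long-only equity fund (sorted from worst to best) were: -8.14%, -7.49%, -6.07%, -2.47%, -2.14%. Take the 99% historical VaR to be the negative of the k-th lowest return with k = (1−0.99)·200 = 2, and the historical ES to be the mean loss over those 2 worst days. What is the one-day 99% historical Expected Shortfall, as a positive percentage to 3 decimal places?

7.815%

The 2 worst returns sum to -15.63%.
ES = −(-15.63%) / 2 = 7.815%.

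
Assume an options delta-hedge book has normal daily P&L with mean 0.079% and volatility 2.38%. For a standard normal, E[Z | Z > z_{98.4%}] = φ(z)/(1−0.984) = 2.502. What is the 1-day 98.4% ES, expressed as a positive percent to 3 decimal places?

5.876%

ES = −(0.079%) + 2.38% × 2.502 = 5.876%.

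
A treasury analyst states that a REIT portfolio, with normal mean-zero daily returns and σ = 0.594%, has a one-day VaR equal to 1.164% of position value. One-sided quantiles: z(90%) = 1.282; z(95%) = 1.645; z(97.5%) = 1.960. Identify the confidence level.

Implied z = VaR/σ = 1.164 / 0.594 = 1.960.
This matches z(97.5%) = 1.960.

97.5%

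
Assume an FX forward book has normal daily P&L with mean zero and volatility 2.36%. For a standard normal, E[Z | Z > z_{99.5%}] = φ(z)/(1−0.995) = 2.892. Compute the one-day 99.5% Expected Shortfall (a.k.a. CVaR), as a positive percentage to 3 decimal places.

6.825%

ES = 2.36% × 2.892 = 6.825%.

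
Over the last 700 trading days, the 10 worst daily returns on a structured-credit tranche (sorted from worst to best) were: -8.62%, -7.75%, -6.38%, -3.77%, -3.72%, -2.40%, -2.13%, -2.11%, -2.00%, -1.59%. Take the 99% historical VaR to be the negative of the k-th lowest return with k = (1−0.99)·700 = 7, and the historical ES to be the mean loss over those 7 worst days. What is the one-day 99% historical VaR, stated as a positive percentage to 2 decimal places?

2.13%

k = 7; the 7th lowest return is -2.13%, so VaR = 2.13%.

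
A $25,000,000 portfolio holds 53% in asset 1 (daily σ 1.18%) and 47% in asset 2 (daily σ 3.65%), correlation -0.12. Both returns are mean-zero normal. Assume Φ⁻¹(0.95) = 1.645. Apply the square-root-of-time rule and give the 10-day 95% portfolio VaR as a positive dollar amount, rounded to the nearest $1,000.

$2,281,000

σ_p = √(0.53²·1.18² + 0.47²·3.65² + 2·-0.12·0.53·0.47·1.18·3.65) = 1.754%.
σ_{10d} = 1.754% × √10 = 5.547%.
VaR = 1.645 × 5.547% = 9.125%; on $25,000,000 that is $2,281,250.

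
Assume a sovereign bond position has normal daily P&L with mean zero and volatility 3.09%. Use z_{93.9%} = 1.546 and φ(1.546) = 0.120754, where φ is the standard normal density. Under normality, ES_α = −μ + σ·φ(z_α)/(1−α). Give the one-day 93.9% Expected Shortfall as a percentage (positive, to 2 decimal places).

Tail multiplier: φ(z)/(1−α) = 0.120754 / 0.061 = 1.980.
ES = 3.09% × 1.980 = 6.118%.

6.12%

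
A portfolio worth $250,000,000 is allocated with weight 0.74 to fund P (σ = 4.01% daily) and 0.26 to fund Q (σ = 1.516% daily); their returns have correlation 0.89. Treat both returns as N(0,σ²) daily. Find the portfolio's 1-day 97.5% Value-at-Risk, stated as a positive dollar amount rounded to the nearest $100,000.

σ_p² = 0.74²·4.01² + 0.26²·1.516² + 2·0.89·0.74·0.26·4.01·1.516 = 11.0428 (%²).
σ_p = √11.0428 = 3.323%.
At 97.5%, z = 1.960.
VaR = 1.960 × 3.323% = 6.513%; on $250,000,000 that is $16,282,500.

$16,300,000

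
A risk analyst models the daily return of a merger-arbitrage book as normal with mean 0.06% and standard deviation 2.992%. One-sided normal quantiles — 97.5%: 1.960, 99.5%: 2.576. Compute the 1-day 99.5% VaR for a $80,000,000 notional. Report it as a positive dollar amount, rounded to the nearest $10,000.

VaR = −μ + z·σ = −(0.06%) + 2.576 × 2.992% = 7.647%.
On $80,000,000: 0.07647 × $80,000,000 = $6,117,600.

$6,120,000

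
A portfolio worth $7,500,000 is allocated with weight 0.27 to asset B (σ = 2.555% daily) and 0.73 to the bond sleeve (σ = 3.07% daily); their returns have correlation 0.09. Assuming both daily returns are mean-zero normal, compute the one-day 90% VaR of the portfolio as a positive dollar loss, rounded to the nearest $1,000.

σ_p² = 0.27²·2.555² + 0.73²·3.07² + 2·0.09·0.27·0.73·2.555·3.07 = 5.7767 (%²).
σ_p = √5.7767 = 2.403%.
At 90%, z = 1.282.
VaR = 1.282 × 2.403% = 3.081%; on $7,500,000 that is $231,075.

$231,000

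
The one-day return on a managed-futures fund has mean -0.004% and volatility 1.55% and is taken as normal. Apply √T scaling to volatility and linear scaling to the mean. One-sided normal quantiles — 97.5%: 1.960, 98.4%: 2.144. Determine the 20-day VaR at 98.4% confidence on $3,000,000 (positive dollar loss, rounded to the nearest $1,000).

$448,000

σ_{20d} = 1.55% × √20 = 6.932%; μ_{20d} = 20 × -0.004% = -0.080%.
VaR = −(-0.080%) + 2.144 × 6.932% = 14.942%.
On $3,000,000: 0.14942 × $3,000,000 = $448,260.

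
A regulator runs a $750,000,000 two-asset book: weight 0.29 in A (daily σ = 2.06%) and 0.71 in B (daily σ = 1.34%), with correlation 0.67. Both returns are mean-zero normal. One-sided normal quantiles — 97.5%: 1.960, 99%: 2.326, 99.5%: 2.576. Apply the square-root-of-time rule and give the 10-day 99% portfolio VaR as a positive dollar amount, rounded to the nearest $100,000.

$78,500,000

σ_p = √(0.29²·2.06² + 0.71²·1.34² + 2·0.67·0.29·0.71·2.06·1.34) = 1.423%.
σ_{10d} = 1.423% × √10 = 4.500%.
VaR = 2.326 × 4.500% = 10.467%; on $750,000,000 that is $78,502,500.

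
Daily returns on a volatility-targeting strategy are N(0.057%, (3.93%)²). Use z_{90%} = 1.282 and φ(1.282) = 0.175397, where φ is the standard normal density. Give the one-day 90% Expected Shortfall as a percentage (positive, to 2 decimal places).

Tail multiplier: φ(z)/(1−α) = 0.175397 / 0.1 = 1.754.
ES = −(0.057%) + 3.93% × 1.754 = 6.836%.

6.84%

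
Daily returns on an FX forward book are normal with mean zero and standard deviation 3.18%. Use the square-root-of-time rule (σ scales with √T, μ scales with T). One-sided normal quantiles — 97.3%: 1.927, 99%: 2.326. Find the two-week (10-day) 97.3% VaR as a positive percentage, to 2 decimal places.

σ_{10d} = 3.18% × √10 = 10.056%.
VaR = 1.927 × 10.056% = 19.378%.

19.38%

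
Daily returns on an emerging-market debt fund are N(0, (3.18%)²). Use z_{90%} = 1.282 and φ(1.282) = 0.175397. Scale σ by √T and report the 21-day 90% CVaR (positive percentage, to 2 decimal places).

σ_{21d} = 3.18% × √21 = 14.573%.
ES multiplier = φ(z)/(1−α) = 0.175397/0.1 = 1.754.
ES = 14.573% × 1.754 = 25.561%.

25.56%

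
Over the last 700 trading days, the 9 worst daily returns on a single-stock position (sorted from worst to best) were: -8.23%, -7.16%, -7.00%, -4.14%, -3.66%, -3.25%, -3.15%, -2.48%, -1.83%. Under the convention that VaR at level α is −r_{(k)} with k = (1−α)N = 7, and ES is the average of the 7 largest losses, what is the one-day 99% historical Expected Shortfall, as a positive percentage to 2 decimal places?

The 7 worst returns sum to -36.59%.
ES = −(-36.59%) / 7 = 5.2271…% ≈ 5.23%.

5.23%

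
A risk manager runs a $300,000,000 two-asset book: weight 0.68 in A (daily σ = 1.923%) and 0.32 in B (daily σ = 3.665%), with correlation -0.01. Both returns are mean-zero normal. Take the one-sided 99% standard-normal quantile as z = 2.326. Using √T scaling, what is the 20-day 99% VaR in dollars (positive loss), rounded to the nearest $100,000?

σ_p = √(0.68²·1.923² + 0.32²·3.665² + 2·-0.01·0.68·0.32·1.923·3.665) = 1.748%.
σ_{20d} = 1.748% × √20 = 7.817%.
VaR = 2.326 × 7.817% = 18.182%; on $300,000,000 that is $54,546,000.

$54,500,000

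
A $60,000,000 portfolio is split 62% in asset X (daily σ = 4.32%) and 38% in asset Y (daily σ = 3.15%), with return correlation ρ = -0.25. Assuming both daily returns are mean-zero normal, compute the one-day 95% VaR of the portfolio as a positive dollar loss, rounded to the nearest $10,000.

σ_p² = 0.62²·4.32² + 0.38²·3.15² + 2·-0.25·0.62·0.38·4.32·3.15 = 7.0036 (%²).
σ_p = √7.0036 = 2.646%.
At 95%, z = 1.645.
VaR = 1.645 × 2.646% = 4.353%; on $60,000,000 that is $2,611,800.

$2,610,000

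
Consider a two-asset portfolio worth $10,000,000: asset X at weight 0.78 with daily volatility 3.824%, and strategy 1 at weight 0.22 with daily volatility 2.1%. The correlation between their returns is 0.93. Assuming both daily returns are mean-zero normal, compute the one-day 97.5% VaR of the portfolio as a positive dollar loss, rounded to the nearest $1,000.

$670,000

σ_p² = 0.78²·3.824² + 0.22²·2.1² + 2·0.93·0.78·0.22·3.824·2.1 = 11.6732 (%²).
σ_p = √11.6732 = 3.417%.
At 97.5%, z = 1.960.
VaR = 1.960 × 3.417% = 6.697%; on $10,000,000 that is $669,700.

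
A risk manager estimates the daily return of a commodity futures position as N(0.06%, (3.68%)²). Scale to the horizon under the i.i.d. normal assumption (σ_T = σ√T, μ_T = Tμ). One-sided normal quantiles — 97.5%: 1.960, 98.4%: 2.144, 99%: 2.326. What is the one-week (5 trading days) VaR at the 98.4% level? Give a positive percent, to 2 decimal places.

17.34%

σ_{5d} = 3.68% × √5 = 8.229%; μ_{5d} = 5 × 0.06% = 0.300%.
VaR = −(0.300%) + 2.144 × 8.229% = 17.343%.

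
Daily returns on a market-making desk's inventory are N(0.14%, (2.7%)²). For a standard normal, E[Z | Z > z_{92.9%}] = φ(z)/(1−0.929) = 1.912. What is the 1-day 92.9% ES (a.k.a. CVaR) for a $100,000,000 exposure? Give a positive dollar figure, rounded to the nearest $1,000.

$5,022,000

ES = −(0.14%) + 2.7% × 1.912 = 5.022%.
On $100,000,000: 0.05022 × $100,000,000 = $5,022,000.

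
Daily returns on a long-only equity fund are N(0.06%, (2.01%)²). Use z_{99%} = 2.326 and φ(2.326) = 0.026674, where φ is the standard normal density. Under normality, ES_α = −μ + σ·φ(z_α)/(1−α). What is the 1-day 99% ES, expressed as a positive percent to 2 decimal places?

Tail multiplier: φ(z)/(1−α) = 0.026674 / 0.01 = 2.667.
ES = −(0.06%) + 2.01% × 2.667 = 5.301%.

5.30%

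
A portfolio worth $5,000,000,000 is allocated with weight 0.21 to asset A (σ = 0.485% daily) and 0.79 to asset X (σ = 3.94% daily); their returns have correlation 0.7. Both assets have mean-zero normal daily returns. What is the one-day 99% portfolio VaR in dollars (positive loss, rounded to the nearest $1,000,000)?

σ_p² = 0.21²·0.485² + 0.79²·3.94² + 2·0.7·0.21·0.79·0.485·3.94 = 10.1425 (%²).
σ_p = √10.1425 = 3.185%.
At 99%, z = 2.326.
VaR = 2.326 × 3.185% = 7.408%; on $5,000,000,000 that is $370,400,000.

$370,000,000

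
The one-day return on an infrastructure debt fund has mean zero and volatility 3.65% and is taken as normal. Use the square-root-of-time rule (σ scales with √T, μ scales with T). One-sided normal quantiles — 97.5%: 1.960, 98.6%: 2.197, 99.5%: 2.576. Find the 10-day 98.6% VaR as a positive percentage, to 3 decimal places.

25.358%

σ_{10d} = 3.65% × √10 = 11.542%.
VaR = 2.197 × 11.542% = 25.358%.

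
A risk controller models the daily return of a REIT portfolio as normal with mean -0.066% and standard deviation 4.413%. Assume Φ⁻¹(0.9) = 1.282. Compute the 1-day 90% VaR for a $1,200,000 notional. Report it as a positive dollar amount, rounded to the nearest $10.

$68,680

VaR = −μ + z·σ = −(-0.066%) + 1.282 × 4.413% = 5.723%.
On $1,200,000: 0.05723 × $1,200,000 = $68,676.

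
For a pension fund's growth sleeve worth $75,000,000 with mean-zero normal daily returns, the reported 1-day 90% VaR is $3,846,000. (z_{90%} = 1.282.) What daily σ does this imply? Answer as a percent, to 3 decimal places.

VaR as a fraction: $3,846,000 / $75,000,000 = 5.128%.
σ = VaR / z = 5.128% / 1.282 = 4.000%.

4.000%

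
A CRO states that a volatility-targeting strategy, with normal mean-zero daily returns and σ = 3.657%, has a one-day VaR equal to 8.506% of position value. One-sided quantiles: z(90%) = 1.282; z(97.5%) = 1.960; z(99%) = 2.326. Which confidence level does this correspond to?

99%

Implied z = VaR/σ = 8.506 / 3.657 = 2.326.
This matches z(99%) = 2.326.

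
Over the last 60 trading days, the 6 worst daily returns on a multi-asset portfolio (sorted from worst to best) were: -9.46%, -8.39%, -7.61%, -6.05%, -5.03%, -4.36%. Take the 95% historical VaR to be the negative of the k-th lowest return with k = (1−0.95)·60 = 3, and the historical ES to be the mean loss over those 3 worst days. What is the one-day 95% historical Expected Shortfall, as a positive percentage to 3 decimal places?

The 3 worst returns sum to -25.46%.
ES = −(-25.46%) / 3 = 8.4866…% ≈ 8.487%.

8.487%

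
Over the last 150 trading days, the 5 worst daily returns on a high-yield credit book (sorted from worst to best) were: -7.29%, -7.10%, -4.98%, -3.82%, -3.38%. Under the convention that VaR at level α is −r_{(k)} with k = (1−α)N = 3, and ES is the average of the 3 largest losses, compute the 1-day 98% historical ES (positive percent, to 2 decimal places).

The 3 worst returns sum to -19.37%.
ES = −(-19.37%) / 3 = 6.4566…% ≈ 6.46%.

6.46%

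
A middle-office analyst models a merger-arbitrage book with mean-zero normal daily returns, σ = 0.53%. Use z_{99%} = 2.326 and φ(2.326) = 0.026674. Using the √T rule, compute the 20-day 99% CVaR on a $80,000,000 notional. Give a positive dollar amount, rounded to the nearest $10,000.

$5,060,000

σ_{20d} = 0.53% × √20 = 2.370%.
ES multiplier = φ(z)/(1−α) = 0.026674/0.01 = 2.667.
ES = 2.370% × 2.667 = 6.321%; on $80,000,000: $5,056,800.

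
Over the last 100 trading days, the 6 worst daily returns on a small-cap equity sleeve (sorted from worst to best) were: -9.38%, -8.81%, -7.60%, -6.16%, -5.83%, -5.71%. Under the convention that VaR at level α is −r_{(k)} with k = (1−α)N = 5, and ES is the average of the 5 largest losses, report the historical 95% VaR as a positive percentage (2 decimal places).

5.83%

k = 5; the 5th lowest return is -5.83%, so VaR = 5.83%.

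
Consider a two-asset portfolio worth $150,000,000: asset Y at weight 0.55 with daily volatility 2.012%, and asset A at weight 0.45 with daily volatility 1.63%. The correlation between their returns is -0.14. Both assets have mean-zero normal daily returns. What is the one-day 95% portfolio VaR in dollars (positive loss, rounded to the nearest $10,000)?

$3,060,000

σ_p² = 0.55²·2.012² + 0.45²·1.63² + 2·-0.14·0.55·0.45·2.012·1.63 = 1.5353 (%²).
σ_p = √1.5353 = 1.239%.
At 95%, z = 1.645.
VaR = 1.645 × 1.239% = 2.038%; on $150,000,000 that is $3,057,000.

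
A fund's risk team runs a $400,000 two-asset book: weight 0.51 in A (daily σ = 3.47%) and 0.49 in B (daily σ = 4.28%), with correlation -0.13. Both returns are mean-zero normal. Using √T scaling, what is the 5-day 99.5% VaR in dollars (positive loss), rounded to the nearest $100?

$59,000

σ_p = √(0.51²·3.47² + 0.49²·4.28² + 2·-0.13·0.51·0.49·3.47·4.28) = 2.562%.
σ_{5d} = 2.562% × √5 = 5.729%.
z(99.5%) = 2.576.
VaR = 2.576 × 5.729% = 14.758%; on $400,000 that is $59,032.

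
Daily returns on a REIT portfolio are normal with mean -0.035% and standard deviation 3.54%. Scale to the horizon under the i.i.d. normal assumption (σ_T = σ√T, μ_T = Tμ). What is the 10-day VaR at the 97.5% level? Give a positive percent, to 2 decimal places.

22.29%

At 97.5%, z = 1.960.
σ_{10d} = 3.54% × √10 = 11.194%; μ_{10d} = 10 × -0.035% = -0.350%.
VaR = −(-0.350%) + 1.960 × 11.194% = 22.290%.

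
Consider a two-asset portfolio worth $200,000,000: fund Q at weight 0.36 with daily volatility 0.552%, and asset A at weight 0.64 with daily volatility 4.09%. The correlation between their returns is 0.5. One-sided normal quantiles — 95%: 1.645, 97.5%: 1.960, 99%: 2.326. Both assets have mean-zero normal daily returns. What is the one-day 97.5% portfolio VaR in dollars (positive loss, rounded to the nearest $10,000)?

σ_p² = 0.36²·0.552² + 0.64²·4.09² + 2·0.5·0.36·0.64·0.552·4.09 = 7.4115 (%²).
σ_p = √7.4115 = 2.722%.
VaR = 1.960 × 2.722% = 5.335%; on $200,000,000 that is $10,670,000.

$10,670,000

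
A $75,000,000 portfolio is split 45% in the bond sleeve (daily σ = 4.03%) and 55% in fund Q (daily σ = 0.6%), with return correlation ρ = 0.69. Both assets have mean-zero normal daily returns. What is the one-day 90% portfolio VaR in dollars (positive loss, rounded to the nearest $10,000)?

$1,980,000

σ_p² = 0.45²·4.03² + 0.55²·0.6² + 2·0.69·0.45·0.55·4.03·0.6 = 4.2236 (%²).
σ_p = √4.2236 = 2.055%.
At 90%, z = 1.282.
VaR = 1.282 × 2.055% = 2.635%; on $75,000,000 that is $1,976,250.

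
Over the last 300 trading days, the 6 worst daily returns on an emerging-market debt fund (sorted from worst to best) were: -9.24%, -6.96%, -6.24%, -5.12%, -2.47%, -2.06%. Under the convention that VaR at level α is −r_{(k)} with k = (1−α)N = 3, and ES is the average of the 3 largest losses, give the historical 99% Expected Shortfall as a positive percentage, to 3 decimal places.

7.480%

The 3 worst returns sum to -22.44%.
ES = −(-22.44%) / 3 = 7.48% ≈ 7.480%.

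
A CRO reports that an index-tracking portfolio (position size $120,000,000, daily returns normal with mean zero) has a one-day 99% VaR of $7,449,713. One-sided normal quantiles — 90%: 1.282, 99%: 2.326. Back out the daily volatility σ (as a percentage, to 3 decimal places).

VaR as a fraction: $7,449,713 / $120,000,000 = 6.208%.
σ = VaR / z = 6.208% / 2.326 = 2.669%.

2.669%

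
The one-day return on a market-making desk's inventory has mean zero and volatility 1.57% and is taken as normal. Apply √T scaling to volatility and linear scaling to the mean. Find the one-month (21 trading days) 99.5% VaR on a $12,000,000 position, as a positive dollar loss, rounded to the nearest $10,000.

At 99.5%, z = 2.576.
σ_{21d} = 1.57% × √21 = 7.195%.
VaR = 2.576 × 7.195% = 18.534%.
On $12,000,000: 0.18534 × $12,000,000 = $2,224,080.

$2,220,000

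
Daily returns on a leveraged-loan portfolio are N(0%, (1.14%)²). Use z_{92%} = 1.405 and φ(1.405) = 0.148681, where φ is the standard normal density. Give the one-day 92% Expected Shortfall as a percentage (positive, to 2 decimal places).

2.12%

Tail multiplier: φ(z)/(1−α) = 0.148681 / 0.08 = 1.859.
ES = 1.14% × 1.859 = 2.119%.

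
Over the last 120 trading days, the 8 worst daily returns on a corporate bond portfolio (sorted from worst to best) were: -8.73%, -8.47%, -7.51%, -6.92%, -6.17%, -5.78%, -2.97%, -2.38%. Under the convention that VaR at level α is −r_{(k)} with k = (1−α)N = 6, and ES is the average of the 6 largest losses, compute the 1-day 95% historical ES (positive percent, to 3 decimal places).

The 6 worst returns sum to -43.58%.
ES = −(-43.58%) / 6 = 7.2633…% ≈ 7.263%.

7.263%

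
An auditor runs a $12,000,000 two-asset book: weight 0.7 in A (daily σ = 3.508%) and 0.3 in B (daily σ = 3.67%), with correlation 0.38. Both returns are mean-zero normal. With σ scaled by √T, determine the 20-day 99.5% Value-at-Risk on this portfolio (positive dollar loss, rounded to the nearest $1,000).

σ_p = √(0.7²·3.508² + 0.3²·3.67² + 2·0.38·0.7·0.3·3.508·3.67) = 3.049%.
σ_{20d} = 3.049% × √20 = 13.636%.
z(99.5%) = 2.576.
VaR = 2.576 × 13.636% = 35.126%; on $12,000,000 that is $4,215,120.

$4,215,000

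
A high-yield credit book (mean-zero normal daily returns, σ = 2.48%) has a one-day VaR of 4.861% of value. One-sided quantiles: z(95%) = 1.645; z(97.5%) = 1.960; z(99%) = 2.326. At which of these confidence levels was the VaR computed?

97.5%

Implied z = VaR/σ = 4.861 / 2.48 = 1.960.
This matches z(97.5%) = 1.960.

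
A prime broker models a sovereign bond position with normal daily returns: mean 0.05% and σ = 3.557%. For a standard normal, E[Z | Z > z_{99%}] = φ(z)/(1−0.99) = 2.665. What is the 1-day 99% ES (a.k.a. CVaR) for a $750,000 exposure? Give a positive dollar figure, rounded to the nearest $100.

$70,700

ES = −(0.05%) + 3.557% × 2.665 = 9.429%.
On $750,000: 0.09429 × $750,000 = $70,718.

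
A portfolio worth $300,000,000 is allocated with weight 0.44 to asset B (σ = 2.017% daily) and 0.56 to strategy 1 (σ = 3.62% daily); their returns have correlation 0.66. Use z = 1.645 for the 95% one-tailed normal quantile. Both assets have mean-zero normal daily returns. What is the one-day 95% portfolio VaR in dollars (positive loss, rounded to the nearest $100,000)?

σ_p² = 0.44²·2.017² + 0.56²·3.62² + 2·0.66·0.44·0.56·2.017·3.62 = 7.2720 (%²).
σ_p = √7.2720 = 2.697%.
VaR = 1.645 × 2.697% = 4.437%; on $300,000,000 that is $13,311,000.

$13,300,000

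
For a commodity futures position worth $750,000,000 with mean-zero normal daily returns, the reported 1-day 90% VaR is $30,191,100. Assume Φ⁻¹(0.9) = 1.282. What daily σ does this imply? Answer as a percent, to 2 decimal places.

VaR as a fraction: $30,191,100 / $750,000,000 = 4.025%.
σ = VaR / z = 4.025% / 1.282 = 3.140%.

3.14%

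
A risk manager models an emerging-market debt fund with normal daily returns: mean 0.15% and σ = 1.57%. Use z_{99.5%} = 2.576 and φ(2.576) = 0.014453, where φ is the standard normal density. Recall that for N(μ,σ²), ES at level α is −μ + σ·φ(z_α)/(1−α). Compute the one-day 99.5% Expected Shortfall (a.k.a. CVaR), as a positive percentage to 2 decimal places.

Tail multiplier: φ(z)/(1−α) = 0.014453 / 0.005 = 2.891.
ES = −(0.15%) + 1.57% × 2.891 = 4.389%.

4.39%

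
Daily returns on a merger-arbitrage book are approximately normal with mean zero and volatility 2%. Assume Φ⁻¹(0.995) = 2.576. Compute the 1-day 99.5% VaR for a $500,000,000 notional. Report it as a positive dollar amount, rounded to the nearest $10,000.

$25,760,000

VaR = z·σ = 2.576 × 2% = 5.152%.
On $500,000,000: 0.05152 × $500,000,000 = $25,760,000.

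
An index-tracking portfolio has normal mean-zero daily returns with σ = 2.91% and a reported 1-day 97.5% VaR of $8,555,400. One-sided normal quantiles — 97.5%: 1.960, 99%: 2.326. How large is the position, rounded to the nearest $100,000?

$150,000,000

VaR as a fraction of value: z·σ = 1.960 × 2.91% = 5.7036%.
Position = $8,555,400 / 0.057036 = $150,000,000.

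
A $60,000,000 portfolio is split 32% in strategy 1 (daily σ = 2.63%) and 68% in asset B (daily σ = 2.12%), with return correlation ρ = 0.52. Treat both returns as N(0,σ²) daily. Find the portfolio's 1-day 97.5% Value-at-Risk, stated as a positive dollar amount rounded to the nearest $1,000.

$2,366,000

σ_p² = 0.32²·2.63² + 0.68²·2.12² + 2·0.52·0.32·0.68·2.63·2.12 = 4.0483 (%²).
σ_p = √4.0483 = 2.012%.
At 97.5%, z = 1.960.
VaR = 1.960 × 2.012% = 3.944%; on $60,000,000 that is $2,366,400.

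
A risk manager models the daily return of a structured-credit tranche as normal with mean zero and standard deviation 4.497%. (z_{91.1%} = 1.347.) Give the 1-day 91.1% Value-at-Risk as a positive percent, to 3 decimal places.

VaR = z·σ = 1.347 × 4.497% = 6.057%.

6.057%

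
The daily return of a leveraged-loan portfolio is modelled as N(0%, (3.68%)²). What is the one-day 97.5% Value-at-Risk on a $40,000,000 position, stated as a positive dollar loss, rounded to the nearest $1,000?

$2,885,000

At 97.5% one-sided, z = 1.960.
VaR = z·σ = 1.960 × 3.68% = 7.213%.
On $40,000,000: 0.07213 × $40,000,000 = $2,885,200.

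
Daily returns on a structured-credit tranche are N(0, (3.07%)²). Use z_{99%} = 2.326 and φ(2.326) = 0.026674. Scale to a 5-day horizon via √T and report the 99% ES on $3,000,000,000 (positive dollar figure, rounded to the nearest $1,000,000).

σ_{5d} = 3.07% × √5 = 6.865%.
ES multiplier = φ(z)/(1−α) = 0.026674/0.01 = 2.667.
ES = 6.865% × 2.667 = 18.309%; on $3,000,000,000: $549,270,000.

$549,000,000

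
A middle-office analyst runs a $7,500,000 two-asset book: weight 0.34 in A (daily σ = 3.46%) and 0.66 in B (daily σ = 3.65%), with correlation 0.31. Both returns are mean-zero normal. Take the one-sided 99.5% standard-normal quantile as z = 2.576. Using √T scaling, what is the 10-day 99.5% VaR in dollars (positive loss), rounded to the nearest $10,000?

σ_p = √(0.34²·3.46² + 0.66²·3.65² + 2·0.31·0.34·0.66·3.46·3.65) = 2.991%.
σ_{10d} = 2.991% × √10 = 9.458%.
VaR = 2.576 × 9.458% = 24.364%; on $7,500,000 that is $1,827,300.

$1,830,000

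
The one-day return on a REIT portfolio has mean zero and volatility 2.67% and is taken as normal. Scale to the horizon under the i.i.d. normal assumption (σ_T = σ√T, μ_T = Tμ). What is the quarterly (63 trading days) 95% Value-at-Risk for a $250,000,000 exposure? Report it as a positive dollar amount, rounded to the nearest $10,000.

$87,150,000

At 95%, z = 1.645.
σ_{63d} = 2.67% × √63 = 21.192%.
VaR = 1.645 × 21.192% = 34.861%.
On $250,000,000: 0.34861 × $250,000,000 = $87,152,500.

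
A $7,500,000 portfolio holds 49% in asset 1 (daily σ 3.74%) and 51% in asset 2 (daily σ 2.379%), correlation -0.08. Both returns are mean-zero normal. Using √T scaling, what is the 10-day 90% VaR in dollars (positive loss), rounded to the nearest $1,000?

σ_p = √(0.49²·3.74² + 0.51²·2.379² + 2·-0.08·0.49·0.51·3.74·2.379) = 2.115%.
σ_{10d} = 2.115% × √10 = 6.688%.
z(90%) = 1.282.
VaR = 1.282 × 6.688% = 8.574%; on $7,500,000 that is $643,050.

$643,000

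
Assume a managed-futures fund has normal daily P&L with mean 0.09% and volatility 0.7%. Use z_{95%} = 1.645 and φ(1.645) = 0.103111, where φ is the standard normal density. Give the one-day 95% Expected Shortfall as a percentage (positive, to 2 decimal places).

Tail multiplier: φ(z)/(1−α) = 0.103111 / 0.05 = 2.062.
ES = −(0.09%) + 0.7% × 2.062 = 1.353%.

1.35%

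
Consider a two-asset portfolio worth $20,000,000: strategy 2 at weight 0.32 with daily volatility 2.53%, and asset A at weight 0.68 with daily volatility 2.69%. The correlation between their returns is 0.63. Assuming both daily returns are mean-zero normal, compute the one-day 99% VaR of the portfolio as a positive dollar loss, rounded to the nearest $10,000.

$1,130,000

σ_p² = 0.32²·2.53² + 0.68²·2.69² + 2·0.63·0.32·0.68·2.53·2.69 = 5.8674 (%²).
σ_p = √5.8674 = 2.422%.
At 99%, z = 2.326.
VaR = 2.326 × 2.422% = 5.634%; on $20,000,000 that is $1,126,800.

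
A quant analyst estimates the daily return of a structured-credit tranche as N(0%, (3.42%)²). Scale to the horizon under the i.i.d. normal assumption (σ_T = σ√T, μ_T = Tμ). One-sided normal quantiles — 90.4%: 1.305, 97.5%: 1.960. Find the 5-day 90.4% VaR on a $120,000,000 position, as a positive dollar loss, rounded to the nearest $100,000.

$12,000,000

σ_{5d} = 3.42% × √5 = 7.647%.
VaR = 1.305 × 7.647% = 9.979%.
On $120,000,000: 0.09979 × $120,000,000 = $11,974,800.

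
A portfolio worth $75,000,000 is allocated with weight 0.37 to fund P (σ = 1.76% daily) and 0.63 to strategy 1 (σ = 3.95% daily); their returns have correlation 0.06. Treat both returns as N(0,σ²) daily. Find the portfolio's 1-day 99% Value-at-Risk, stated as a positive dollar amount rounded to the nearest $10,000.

σ_p² = 0.37²·1.76² + 0.63²·3.95² + 2·0.06·0.37·0.63·1.76·3.95 = 6.8112 (%²).
σ_p = √6.8112 = 2.610%.
At 99%, z = 2.326.
VaR = 2.326 × 2.610% = 6.071%; on $75,000,000 that is $4,553,250.

$4,550,000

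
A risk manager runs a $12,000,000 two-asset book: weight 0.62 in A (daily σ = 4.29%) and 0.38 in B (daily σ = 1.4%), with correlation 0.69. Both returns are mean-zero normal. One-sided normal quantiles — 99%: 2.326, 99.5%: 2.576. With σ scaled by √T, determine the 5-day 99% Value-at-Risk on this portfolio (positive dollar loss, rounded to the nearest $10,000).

σ_p = √(0.62²·4.29² + 0.38²·1.4² + 2·0.69·0.62·0.38·4.29·1.4) = 3.051%.
σ_{5d} = 3.051% × √5 = 6.822%.
VaR = 2.326 × 6.822% = 15.868%; on $12,000,000 that is $1,904,160.

$1,900,000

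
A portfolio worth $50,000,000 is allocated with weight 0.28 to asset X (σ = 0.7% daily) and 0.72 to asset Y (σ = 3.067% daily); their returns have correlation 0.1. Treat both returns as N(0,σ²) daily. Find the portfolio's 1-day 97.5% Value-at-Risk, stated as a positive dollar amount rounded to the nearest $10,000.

$2,190,000

σ_p² = 0.28²·0.7² + 0.72²·3.067² + 2·0.1·0.28·0.72·0.7·3.067 = 5.0013 (%²).
σ_p = √5.0013 = 2.236%.
At 97.5%, z = 1.960.
VaR = 1.960 × 2.236% = 4.383%; on $50,000,000 that is $2,191,500.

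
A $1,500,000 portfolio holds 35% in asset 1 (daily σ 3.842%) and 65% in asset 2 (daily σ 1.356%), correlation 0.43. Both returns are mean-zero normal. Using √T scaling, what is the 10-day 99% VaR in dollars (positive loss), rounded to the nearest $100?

$209,500

σ_p = √(0.35²·3.842² + 0.65²·1.356² + 2·0.43·0.35·0.65·3.842·1.356) = 1.899%.
σ_{10d} = 1.899% × √10 = 6.005%.
z(99%) = 2.326.
VaR = 2.326 × 6.005% = 13.968%; on $1,500,000 that is $209,520.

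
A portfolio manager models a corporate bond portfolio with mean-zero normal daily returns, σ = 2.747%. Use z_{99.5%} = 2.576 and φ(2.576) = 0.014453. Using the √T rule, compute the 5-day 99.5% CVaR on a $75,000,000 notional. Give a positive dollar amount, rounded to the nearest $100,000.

$13,300,000

σ_{5d} = 2.747% × √5 = 6.142%.
ES multiplier = φ(z)/(1−α) = 0.014453/0.005 = 2.891.
ES = 6.142% × 2.891 = 17.757%; on $75,000,000: $13,317,750.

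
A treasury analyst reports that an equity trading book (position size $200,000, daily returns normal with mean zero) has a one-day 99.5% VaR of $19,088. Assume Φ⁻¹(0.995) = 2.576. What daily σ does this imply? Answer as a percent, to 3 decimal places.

3.705%

VaR as a fraction: $19,088 / $200,000 = 9.544%.
σ = VaR / z = 9.544% / 2.576 = 3.705%.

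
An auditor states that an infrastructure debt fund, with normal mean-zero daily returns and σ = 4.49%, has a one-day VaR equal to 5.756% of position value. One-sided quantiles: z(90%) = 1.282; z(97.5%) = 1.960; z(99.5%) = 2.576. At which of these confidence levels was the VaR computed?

90%

Implied z = VaR/σ = 5.756 / 4.49 = 1.282.
This matches z(90%) = 1.282.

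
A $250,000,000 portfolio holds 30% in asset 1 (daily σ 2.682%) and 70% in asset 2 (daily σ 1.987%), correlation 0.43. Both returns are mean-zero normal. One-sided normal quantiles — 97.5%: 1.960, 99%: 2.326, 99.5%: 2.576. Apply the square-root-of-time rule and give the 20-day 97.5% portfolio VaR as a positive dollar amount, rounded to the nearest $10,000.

σ_p = √(0.3²·2.682² + 0.7²·1.987² + 2·0.43·0.3·0.7·2.682·1.987) = 1.883%.
σ_{20d} = 1.883% × √20 = 8.421%.
VaR = 1.960 × 8.421% = 16.505%; on $250,000,000 that is $41,262,500.

$41,260,000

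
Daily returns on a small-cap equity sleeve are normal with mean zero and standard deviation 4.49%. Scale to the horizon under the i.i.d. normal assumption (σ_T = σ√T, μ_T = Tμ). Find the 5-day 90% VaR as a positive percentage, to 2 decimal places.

12.87%

At 90%, z = 1.282.
σ_{5d} = 4.49% × √5 = 10.040%.
VaR = 1.282 × 10.040% = 12.871%.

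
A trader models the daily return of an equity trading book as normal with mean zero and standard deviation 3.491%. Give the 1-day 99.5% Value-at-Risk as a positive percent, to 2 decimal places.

8.99%

At 99.5% one-sided, z = 2.576.
VaR = z·σ = 2.576 × 3.491% = 8.993%.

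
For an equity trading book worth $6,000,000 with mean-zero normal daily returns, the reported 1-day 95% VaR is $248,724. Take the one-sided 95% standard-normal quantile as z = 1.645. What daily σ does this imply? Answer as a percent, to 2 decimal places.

2.52%

VaR as a fraction: $248,724 / $6,000,000 = 4.145%.
σ = VaR / z = 4.145% / 1.645 = 2.520%.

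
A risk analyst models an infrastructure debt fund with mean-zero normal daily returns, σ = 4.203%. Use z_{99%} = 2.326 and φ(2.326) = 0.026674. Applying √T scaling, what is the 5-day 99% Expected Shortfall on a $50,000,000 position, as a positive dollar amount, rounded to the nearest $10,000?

$12,530,000

σ_{5d} = 4.203% × √5 = 9.398%.
ES multiplier = φ(z)/(1−α) = 0.026674/0.01 = 2.667.
ES = 9.398% × 2.667 = 25.064%; on $50,000,000: $12,532,000.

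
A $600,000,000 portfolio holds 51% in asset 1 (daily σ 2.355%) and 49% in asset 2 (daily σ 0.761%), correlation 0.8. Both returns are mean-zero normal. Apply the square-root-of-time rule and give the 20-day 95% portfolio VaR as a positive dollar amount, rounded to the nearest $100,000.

$66,900,000

σ_p = √(0.51²·2.355² + 0.49²·0.761² + 2·0.8·0.51·0.49·2.355·0.761) = 1.516%.
σ_{20d} = 1.516% × √20 = 6.780%.
z(95%) = 1.645.
VaR = 1.645 × 6.780% = 11.153%; on $600,000,000 that is $66,918,000.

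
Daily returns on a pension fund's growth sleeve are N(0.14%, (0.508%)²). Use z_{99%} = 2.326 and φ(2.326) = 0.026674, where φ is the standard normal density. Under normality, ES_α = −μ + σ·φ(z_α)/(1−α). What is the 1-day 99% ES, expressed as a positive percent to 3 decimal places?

1.215%

Tail multiplier: φ(z)/(1−α) = 0.026674 / 0.01 = 2.667.
ES = −(0.14%) + 0.508% × 2.667 = 1.215%.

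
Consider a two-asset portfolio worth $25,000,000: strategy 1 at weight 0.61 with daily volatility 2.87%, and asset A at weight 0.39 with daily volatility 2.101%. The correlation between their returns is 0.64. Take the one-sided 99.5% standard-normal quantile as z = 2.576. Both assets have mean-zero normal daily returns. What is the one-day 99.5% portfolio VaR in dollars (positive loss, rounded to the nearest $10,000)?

σ_p² = 0.61²·2.87² + 0.39²·2.101² + 2·0.64·0.61·0.39·2.87·2.101 = 5.5725 (%²).
σ_p = √5.5725 = 2.361%.
VaR = 2.576 × 2.361% = 6.082%; on $25,000,000 that is $1,520,500.

$1,520,000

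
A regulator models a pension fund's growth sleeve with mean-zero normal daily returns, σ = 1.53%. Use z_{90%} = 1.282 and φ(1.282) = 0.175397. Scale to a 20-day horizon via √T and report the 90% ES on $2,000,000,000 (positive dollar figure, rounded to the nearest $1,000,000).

$240,000,000

σ_{20d} = 1.53% × √20 = 6.842%.
ES multiplier = φ(z)/(1−α) = 0.175397/0.1 = 1.754.
ES = 6.842% × 1.754 = 12.001%; on $2,000,000,000: $240,020,000.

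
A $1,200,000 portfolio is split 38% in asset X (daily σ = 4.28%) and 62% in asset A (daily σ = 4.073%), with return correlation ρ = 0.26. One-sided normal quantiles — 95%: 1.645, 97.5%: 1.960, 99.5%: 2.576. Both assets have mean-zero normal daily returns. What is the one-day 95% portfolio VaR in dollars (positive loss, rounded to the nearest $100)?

$65,900

σ_p² = 0.38²·4.28² + 0.62²·4.073² + 2·0.26·0.38·0.62·4.28·4.073 = 11.1578 (%²).
σ_p = √11.1578 = 3.340%.
VaR = 1.645 × 3.340% = 5.494%; on $1,200,000 that is $65,928.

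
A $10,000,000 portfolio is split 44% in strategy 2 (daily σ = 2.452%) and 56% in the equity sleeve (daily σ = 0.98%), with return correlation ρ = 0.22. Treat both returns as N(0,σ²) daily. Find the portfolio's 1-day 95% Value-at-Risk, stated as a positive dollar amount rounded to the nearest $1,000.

σ_p² = 0.44²·2.452² + 0.56²·0.98² + 2·0.22·0.44·0.56·2.452·0.98 = 1.7257 (%²).
σ_p = √1.7257 = 1.314%.
At 95%, z = 1.645.
VaR = 1.645 × 1.314% = 2.162%; on $10,000,000 that is $216,200.

$216,000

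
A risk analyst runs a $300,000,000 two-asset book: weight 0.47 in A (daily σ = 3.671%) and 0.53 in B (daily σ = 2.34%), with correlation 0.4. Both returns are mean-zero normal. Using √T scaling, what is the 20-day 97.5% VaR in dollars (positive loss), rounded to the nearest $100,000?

$65,600,000

σ_p = √(0.47²·3.671² + 0.53²·2.34² + 2·0.4·0.47·0.53·3.671·2.34) = 2.495%.
σ_{20d} = 2.495% × √20 = 11.158%.
z(97.5%) = 1.960.
VaR = 1.960 × 11.158% = 21.870%; on $300,000,000 that is $65,610,000.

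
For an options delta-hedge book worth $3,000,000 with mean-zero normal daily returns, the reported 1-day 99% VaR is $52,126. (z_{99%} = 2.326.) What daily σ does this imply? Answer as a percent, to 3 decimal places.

VaR as a fraction: $52,126 / $3,000,000 = 1.738%.
σ = VaR / z = 1.738% / 2.326 = 0.747%.

0.747%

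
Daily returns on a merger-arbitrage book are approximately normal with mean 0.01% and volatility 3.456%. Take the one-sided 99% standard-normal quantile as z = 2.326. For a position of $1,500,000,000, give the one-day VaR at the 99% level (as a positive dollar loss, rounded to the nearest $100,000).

$120,400,000

VaR = −μ + z·σ = −(0.01%) + 2.326 × 3.456% = 8.029%.
On $1,500,000,000: 0.08029 × $1,500,000,000 = $120,435,000.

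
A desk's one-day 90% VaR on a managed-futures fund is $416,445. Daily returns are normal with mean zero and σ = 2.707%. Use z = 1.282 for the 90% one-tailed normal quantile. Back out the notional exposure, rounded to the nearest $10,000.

VaR as a fraction of value: z·σ = 1.282 × 2.707% = 3.47037%.
Position = $416,445 / 0.0347037 = $12,000,003.

$12,000,000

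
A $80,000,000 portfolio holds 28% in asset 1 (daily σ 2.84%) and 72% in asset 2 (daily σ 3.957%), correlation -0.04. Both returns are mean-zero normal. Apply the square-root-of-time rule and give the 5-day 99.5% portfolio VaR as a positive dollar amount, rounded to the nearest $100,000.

σ_p = √(0.28²·2.84² + 0.72²·3.957² + 2·-0.04·0.28·0.72·2.84·3.957) = 2.927%.
σ_{5d} = 2.927% × √5 = 6.545%.
z(99.5%) = 2.576.
VaR = 2.576 × 6.545% = 16.860%; on $80,000,000 that is $13,488,000.

$13,500,000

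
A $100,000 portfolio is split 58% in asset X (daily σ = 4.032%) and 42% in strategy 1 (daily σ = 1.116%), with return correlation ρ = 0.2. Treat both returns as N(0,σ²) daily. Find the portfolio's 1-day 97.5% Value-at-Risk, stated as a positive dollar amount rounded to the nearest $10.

σ_p² = 0.58²·4.032² + 0.42²·1.116² + 2·0.2·0.58·0.42·4.032·1.116 = 6.1270 (%²).
σ_p = √6.1270 = 2.475%.
At 97.5%, z = 1.960.
VaR = 1.960 × 2.475% = 4.851%; on $100,000 that is $4,851.

$4,850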